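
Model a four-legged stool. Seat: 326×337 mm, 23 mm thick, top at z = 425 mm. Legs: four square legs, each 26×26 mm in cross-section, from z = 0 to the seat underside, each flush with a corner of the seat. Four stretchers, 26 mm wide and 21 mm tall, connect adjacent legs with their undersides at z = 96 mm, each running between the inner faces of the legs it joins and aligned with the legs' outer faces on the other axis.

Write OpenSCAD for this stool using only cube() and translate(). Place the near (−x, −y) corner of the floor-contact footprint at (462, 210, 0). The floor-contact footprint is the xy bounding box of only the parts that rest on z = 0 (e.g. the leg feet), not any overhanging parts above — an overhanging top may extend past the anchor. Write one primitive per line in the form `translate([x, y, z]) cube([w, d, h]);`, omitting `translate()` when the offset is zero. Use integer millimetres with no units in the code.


translate([462, 210, 402]) cube([326, 337, 23]);
translate([462, 210, 0]) cube([26, 26, 402]);
translate([762, 210, 0]) cube([26, 26, 402]);
translate([462, 521, 0]) cube([26, 26, 402]);
translate([762, 521, 0]) cube([26, 26, 402]);
translate([488, 210, 96]) cube([274, 26, 21]);
translate([488, 521, 96]) cube([274, 26, 21]);
translate([462, 236, 96]) cube([26, 285, 21]);
translate([762, 236, 96]) cube([26, 285, 21]);


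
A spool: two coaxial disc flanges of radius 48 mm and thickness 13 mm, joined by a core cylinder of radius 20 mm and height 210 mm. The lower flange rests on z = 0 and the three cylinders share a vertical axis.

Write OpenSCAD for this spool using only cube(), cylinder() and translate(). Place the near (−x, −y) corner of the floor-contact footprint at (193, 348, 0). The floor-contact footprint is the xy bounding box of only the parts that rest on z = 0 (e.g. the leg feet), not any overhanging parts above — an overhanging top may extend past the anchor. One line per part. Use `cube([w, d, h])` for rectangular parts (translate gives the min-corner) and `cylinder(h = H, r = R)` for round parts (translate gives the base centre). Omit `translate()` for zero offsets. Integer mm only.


translate([241, 396, 0]) cylinder(h = 13, r = 48);
translate([241, 396, 13]) cylinder(h = 210, r = 20);
translate([241, 396, 223]) cylinder(h = 13, r = 48);


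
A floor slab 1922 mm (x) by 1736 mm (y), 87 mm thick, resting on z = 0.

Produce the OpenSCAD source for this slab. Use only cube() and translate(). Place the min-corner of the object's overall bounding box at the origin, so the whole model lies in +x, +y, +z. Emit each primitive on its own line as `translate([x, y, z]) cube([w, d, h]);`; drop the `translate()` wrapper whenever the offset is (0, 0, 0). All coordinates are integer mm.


cube([1922, 1736, 87]);


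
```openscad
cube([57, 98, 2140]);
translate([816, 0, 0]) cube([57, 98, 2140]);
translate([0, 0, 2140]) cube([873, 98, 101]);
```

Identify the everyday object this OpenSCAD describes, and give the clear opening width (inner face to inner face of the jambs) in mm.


A door frame. The clear opening width is 759 mm.

Two 2140 mm tall posts with a header on top — a door frame. The left jamb is 57 mm wide at x = 0; the right jamb starts at x = 816. The clear opening is 816 − 57 = 759 mm.


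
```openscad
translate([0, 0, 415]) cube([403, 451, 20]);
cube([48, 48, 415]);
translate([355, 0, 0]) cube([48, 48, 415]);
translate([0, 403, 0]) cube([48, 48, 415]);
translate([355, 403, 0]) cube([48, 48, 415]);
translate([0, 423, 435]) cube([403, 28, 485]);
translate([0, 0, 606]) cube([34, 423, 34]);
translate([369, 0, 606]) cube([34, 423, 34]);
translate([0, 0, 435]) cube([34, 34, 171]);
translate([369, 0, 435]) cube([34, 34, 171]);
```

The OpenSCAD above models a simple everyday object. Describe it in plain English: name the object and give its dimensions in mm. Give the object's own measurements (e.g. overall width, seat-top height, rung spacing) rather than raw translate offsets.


A chair. The seat is a 403×451×20 mm slab with its top at z = 435 mm, on four 48×48 mm corner legs (flush with the seat edges, standing on z = 0). A flat backrest 28 mm thick, 485 mm tall, spans the full seat width and rises from the seat top along its +y edge, rear face flush with the rear of the seat. Two armrests of 34×34 mm section run along each side from the seat's front edge to the front of the backrest, top faces 205 mm above the seat top and outer faces flush with the seat's x-edges; a 34×34 mm post under the front of each armrest stands on the seat at the front corner.


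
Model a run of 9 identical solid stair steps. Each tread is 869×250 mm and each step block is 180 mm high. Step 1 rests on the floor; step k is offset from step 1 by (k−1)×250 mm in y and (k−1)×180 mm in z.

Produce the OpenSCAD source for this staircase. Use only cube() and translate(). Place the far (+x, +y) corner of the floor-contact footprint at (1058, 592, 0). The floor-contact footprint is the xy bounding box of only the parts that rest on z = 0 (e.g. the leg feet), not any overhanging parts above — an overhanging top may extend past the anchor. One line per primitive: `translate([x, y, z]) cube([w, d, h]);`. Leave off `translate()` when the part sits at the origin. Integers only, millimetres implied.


translate([189, 342, 0]) cube([869, 250, 180]);
translate([189, 592, 180]) cube([869, 250, 180]);
translate([189, 842, 360]) cube([869, 250, 180]);
translate([189, 1092, 540]) cube([869, 250, 180]);
translate([189, 1342, 720]) cube([869, 250, 180]);
translate([189, 1592, 900]) cube([869, 250, 180]);
translate([189, 1842, 1080]) cube([869, 250, 180]);
translate([189, 2092, 1260]) cube([869, 250, 180]);
translate([189, 2342, 1440]) cube([869, 250, 180]);


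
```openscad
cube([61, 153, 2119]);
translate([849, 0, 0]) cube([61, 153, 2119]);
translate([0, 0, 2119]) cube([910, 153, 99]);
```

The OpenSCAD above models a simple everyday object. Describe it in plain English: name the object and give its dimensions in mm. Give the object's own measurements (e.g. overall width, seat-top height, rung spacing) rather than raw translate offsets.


A door frame. The clear opening is 788 mm wide and 2119 mm high. Two 61 mm wide jambs, 153 mm deep, stand either side of the opening from the floor to the top of the opening. A 99 mm thick head sits across the top of both jambs, spanning the full outside width of the frame.


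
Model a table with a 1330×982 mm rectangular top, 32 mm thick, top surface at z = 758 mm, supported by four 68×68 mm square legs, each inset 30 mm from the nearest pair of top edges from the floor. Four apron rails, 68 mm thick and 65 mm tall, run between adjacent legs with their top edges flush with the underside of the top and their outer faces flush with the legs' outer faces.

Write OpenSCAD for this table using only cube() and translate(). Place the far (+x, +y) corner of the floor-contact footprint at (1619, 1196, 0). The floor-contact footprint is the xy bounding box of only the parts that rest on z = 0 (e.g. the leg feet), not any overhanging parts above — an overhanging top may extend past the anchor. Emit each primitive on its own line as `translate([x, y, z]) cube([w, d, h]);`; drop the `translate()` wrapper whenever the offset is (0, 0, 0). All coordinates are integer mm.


translate([319, 244, 726]) cube([1330, 982, 32]);
translate([349, 274, 0]) cube([68, 68, 726]);
translate([1551, 274, 0]) cube([68, 68, 726]);
translate([349, 1128, 0]) cube([68, 68, 726]);
translate([1551, 1128, 0]) cube([68, 68, 726]);
translate([417, 274, 661]) cube([1134, 68, 65]);
translate([417, 1128, 661]) cube([1134, 68, 65]);
translate([349, 342, 661]) cube([68, 786, 65]);
translate([1551, 342, 661]) cube([68, 786, 65]);


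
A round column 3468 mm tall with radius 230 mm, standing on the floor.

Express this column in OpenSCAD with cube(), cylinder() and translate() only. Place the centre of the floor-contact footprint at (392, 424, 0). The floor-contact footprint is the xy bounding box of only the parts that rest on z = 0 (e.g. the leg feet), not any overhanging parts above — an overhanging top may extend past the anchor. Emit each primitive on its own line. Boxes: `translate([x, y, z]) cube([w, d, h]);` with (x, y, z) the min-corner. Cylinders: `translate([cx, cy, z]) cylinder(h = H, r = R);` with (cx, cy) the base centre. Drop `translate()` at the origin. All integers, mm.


translate([392, 424, 0]) cylinder(h = 3468, r = 230);


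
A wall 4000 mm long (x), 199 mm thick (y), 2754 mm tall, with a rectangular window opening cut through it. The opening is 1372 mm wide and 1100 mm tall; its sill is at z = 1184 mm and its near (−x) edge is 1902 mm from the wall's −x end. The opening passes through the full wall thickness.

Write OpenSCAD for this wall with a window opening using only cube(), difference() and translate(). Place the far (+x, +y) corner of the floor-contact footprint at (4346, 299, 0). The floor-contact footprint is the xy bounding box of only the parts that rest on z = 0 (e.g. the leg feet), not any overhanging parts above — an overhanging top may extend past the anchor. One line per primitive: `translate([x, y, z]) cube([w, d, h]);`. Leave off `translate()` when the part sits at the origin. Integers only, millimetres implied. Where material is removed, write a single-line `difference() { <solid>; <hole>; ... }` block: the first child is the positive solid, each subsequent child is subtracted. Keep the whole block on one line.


difference() { translate([346, 100, 0]) cube([4000, 199, 2754]); translate([2248, 100, 1184]) cube([1372, 199, 1100]); }


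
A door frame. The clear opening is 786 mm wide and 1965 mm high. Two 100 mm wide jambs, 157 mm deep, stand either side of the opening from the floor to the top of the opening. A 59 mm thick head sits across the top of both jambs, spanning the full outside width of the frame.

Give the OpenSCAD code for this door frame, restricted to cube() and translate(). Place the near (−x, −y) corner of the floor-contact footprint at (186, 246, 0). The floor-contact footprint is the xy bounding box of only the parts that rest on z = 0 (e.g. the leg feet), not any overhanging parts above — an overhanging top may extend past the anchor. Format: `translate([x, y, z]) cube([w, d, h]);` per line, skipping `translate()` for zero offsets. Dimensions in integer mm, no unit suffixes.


translate([186, 246, 0]) cube([100, 157, 1965]);
translate([1072, 246, 0]) cube([100, 157, 1965]);
translate([186, 246, 1965]) cube([986, 157, 59]);


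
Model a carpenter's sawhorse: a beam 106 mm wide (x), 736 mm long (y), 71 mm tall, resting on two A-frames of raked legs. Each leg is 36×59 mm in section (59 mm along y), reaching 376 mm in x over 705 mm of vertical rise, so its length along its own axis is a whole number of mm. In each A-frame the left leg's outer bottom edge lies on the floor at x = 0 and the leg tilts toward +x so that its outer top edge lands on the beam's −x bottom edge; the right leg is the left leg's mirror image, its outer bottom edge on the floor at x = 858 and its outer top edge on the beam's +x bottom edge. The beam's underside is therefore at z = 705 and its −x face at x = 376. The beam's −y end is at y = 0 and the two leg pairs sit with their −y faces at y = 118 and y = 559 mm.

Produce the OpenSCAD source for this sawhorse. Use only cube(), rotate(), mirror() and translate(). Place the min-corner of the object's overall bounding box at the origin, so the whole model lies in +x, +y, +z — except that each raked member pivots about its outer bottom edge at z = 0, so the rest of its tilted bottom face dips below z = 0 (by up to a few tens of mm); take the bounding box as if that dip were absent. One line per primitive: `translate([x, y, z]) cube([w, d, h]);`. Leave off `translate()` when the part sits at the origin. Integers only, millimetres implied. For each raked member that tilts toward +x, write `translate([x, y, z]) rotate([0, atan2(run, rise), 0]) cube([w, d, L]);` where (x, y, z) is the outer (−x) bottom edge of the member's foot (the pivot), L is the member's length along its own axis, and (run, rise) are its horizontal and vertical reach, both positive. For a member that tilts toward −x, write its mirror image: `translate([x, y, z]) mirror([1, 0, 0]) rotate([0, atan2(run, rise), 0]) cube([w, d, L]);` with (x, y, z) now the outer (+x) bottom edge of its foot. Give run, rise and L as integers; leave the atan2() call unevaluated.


translate([376, 0, 705]) cube([106, 736, 71]);
translate([0, 118, 0]) rotate([0, atan2(376, 705), 0]) cube([36, 59, 799]);
translate([858, 118, 0]) mirror([1, 0, 0]) rotate([0, atan2(376, 705), 0]) cube([36, 59, 799]);
translate([0, 559, 0]) rotate([0, atan2(376, 705), 0]) cube([36, 59, 799]);
translate([858, 559, 0]) mirror([1, 0, 0]) rotate([0, atan2(376, 705), 0]) cube([36, 59, 799]);


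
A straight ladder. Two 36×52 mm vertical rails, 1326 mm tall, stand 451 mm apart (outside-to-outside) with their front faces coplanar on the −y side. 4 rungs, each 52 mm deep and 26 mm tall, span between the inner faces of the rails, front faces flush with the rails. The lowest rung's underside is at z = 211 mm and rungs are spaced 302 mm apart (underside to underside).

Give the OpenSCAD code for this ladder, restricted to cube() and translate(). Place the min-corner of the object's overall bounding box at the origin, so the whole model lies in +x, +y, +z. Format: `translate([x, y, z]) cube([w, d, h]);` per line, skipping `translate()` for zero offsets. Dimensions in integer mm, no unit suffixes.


cube([36, 52, 1326]);
translate([415, 0, 0]) cube([36, 52, 1326]);
translate([36, 0, 211]) cube([379, 52, 26]);
translate([36, 0, 513]) cube([379, 52, 26]);
translate([36, 0, 815]) cube([379, 52, 26]);
translate([36, 0, 1117]) cube([379, 52, 26]);


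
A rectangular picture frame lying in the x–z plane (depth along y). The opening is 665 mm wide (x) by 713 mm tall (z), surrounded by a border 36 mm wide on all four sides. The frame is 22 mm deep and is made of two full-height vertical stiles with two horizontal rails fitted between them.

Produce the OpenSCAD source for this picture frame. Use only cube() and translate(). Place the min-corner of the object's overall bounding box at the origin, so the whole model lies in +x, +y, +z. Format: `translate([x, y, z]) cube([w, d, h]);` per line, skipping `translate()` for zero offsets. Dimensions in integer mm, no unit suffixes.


cube([36, 22, 785]);
translate([701, 0, 0]) cube([36, 22, 785]);
translate([36, 0, 0]) cube([665, 22, 36]);
translate([36, 0, 749]) cube([665, 22, 36]);


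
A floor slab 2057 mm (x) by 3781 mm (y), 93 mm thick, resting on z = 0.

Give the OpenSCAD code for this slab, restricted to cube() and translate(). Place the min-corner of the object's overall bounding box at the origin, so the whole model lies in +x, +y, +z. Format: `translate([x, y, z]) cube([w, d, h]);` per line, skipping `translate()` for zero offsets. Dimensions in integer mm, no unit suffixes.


cube([2057, 3781, 93]);


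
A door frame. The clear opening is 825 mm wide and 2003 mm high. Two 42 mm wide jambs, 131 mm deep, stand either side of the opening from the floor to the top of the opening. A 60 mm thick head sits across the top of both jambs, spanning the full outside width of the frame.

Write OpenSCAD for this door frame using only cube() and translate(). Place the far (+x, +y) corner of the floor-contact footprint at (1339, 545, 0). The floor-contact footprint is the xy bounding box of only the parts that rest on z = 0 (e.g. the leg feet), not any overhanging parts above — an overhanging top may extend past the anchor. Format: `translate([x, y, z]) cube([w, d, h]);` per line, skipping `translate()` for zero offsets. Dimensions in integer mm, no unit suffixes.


translate([430, 414, 0]) cube([42, 131, 2003]);
translate([1297, 414, 0]) cube([42, 131, 2003]);
translate([430, 414, 2003]) cube([909, 131, 60]);


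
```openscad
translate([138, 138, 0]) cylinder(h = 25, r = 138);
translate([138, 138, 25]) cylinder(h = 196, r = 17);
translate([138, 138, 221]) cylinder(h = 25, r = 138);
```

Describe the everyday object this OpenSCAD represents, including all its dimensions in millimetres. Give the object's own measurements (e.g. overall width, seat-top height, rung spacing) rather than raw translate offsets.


A spool: two coaxial disc flanges of radius 138 mm and thickness 25 mm, joined by a core cylinder of radius 17 mm and height 196 mm. The lower flange rests on z = 0 and the three cylinders share a vertical axis.


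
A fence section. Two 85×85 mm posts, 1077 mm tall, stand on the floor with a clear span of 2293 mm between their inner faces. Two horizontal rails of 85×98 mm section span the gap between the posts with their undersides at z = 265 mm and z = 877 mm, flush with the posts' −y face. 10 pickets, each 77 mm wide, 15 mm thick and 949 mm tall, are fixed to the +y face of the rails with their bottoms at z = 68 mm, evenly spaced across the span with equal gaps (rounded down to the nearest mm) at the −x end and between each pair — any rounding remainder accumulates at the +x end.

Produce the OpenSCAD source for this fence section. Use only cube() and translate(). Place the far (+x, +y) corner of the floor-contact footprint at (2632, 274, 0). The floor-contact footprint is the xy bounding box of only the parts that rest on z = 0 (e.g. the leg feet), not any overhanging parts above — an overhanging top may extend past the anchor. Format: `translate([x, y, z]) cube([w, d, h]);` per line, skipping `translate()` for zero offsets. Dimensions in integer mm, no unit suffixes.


translate([169, 189, 0]) cube([85, 85, 1077]);
translate([2547, 189, 0]) cube([85, 85, 1077]);
translate([254, 189, 265]) cube([2293, 85, 98]);
translate([254, 189, 877]) cube([2293, 85, 98]);
translate([392, 274, 68]) cube([77, 15, 949]);
translate([607, 274, 68]) cube([77, 15, 949]);
translate([822, 274, 68]) cube([77, 15, 949]);
translate([1037, 274, 68]) cube([77, 15, 949]);
translate([1252, 274, 68]) cube([77, 15, 949]);
translate([1467, 274, 68]) cube([77, 15, 949]);
translate([1682, 274, 68]) cube([77, 15, 949]);
translate([1897, 274, 68]) cube([77, 15, 949]);
translate([2112, 274, 68]) cube([77, 15, 949]);
translate([2327, 274, 68]) cube([77, 15, 949]);


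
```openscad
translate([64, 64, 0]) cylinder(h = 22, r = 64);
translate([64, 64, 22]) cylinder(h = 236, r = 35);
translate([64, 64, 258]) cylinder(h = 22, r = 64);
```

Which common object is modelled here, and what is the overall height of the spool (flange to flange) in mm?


A spool. The overall height is 280 mm.

Three coaxial cylinders, large–small–large — a spool. Two 22 mm flanges and a 236 mm core give 22 + 236 + 22 = 280 mm.


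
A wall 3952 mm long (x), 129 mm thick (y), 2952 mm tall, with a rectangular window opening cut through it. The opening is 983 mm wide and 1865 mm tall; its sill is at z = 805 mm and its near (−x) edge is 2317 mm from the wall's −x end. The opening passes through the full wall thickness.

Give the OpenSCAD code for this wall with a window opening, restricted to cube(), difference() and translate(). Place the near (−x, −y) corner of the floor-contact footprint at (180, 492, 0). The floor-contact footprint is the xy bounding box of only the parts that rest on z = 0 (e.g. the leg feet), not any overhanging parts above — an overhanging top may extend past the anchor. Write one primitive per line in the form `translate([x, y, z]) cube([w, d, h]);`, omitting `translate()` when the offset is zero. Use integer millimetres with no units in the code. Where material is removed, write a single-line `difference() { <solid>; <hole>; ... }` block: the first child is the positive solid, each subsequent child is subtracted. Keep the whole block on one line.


difference() { translate([180, 492, 0]) cube([3952, 129, 2952]); translate([2497, 492, 805]) cube([983, 129, 1865]); }


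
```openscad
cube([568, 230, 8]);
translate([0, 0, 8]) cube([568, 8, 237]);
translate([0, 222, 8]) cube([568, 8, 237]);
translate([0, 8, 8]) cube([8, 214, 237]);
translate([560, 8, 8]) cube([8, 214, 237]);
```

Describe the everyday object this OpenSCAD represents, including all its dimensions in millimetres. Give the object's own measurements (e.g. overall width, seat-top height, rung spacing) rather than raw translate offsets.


An open-topped rectangular box: outside dimensions 568×230×245 mm, with a uniform wall and base thickness of 8 mm. The base is a full 568×230 slab on the floor; four walls sit on top of the base. The front and back walls (the −y and +y sides) span the full width; the two side walls fit between them.


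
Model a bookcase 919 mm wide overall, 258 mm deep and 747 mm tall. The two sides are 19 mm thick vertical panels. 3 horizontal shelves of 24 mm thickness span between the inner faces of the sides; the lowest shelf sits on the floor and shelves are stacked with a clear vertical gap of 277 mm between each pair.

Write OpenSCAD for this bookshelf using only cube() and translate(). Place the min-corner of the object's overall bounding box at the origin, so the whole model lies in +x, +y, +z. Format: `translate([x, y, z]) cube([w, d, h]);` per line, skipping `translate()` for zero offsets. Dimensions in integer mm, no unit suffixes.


cube([19, 258, 747]);
translate([900, 0, 0]) cube([19, 258, 747]);
translate([19, 0, 0]) cube([881, 258, 24]);
translate([19, 0, 301]) cube([881, 258, 24]);
translate([19, 0, 602]) cube([881, 258, 24]);


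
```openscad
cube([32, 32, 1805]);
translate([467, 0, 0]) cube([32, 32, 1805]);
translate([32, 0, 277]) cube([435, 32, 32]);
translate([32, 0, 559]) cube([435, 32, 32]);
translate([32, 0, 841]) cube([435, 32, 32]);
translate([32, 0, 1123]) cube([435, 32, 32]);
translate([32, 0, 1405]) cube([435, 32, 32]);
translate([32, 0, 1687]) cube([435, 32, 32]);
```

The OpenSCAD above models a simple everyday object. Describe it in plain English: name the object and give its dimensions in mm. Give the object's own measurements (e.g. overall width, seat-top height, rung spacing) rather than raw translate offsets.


A straight ladder. Two 32×32 mm vertical rails, 1805 mm tall, stand 499 mm apart (outside-to-outside) with their front faces coplanar on the −y side. 6 rungs, each 32 mm deep and 32 mm tall, span between the inner faces of the rails, front faces flush with the rails. The lowest rung's underside is at z = 277 mm and rungs are spaced 282 mm apart (underside to underside).


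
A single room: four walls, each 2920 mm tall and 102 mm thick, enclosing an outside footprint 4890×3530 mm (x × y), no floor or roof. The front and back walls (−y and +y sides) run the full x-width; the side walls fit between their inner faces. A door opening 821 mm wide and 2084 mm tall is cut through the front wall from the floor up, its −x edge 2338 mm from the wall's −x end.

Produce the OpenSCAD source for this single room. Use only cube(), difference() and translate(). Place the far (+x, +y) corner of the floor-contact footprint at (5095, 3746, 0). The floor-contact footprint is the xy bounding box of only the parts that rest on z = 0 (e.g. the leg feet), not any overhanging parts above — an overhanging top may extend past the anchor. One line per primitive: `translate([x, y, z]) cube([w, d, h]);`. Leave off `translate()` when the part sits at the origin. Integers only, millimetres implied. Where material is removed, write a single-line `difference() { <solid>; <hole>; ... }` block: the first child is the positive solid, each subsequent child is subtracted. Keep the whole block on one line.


difference() { translate([205, 216, 0]) cube([4890, 102, 2920]); translate([2543, 216, 0]) cube([821, 102, 2084]); }
translate([205, 3644, 0]) cube([4890, 102, 2920]);
translate([205, 318, 0]) cube([102, 3326, 2920]);
translate([4993, 318, 0]) cube([102, 3326, 2920]);


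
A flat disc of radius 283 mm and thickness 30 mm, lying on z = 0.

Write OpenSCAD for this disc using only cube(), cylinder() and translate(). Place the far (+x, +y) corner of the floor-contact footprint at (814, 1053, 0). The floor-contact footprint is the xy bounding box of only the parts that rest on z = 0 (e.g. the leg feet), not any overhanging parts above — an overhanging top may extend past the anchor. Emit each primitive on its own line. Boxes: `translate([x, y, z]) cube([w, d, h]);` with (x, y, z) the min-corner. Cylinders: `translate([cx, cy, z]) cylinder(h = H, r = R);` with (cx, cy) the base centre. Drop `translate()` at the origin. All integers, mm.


translate([531, 770, 0]) cylinder(h = 30, r = 283);


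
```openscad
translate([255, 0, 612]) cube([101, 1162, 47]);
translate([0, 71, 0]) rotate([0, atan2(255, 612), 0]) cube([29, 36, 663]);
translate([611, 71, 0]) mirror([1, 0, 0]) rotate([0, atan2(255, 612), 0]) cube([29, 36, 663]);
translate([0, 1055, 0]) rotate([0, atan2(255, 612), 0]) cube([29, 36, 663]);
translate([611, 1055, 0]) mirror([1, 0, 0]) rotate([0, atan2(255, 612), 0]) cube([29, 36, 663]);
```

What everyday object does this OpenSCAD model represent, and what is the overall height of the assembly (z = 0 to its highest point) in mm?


A sawhorse. The overall height is 659 mm.

A beam across two mirrored pairs of raked legs — a sawhorse. The beam's underside is at z = 612 (matching the legs' vertical rise in atan2(255, 612)) and the beam is 47 mm tall, so its top is at 612 + 47 = 659 mm. The raked legs top out at the beam's underside, so that is the highest point.


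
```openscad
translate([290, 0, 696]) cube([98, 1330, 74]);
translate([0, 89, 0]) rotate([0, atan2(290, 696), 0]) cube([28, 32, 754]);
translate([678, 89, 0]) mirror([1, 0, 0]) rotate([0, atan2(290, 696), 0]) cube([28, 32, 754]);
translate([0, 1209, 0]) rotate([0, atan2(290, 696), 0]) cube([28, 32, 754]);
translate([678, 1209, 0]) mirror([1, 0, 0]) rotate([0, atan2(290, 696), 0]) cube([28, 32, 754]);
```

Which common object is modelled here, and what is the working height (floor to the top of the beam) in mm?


A sawhorse. The overall height is 770 mm.

A beam across two mirrored pairs of raked legs — a sawhorse. The beam's underside is at z = 696 (matching the legs' vertical rise in atan2(290, 696)) and the beam is 74 mm tall, so its top is at 696 + 74 = 770 mm. The raked legs top out at the beam's underside, so that is the highest point.


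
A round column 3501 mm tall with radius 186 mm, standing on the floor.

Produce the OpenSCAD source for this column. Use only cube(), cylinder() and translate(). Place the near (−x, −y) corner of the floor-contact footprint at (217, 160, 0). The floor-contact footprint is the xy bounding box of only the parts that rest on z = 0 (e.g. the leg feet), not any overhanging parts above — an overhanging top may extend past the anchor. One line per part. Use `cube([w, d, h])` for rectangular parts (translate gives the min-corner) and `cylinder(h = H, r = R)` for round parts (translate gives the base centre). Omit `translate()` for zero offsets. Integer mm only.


translate([403, 346, 0]) cylinder(h = 3501, r = 186);


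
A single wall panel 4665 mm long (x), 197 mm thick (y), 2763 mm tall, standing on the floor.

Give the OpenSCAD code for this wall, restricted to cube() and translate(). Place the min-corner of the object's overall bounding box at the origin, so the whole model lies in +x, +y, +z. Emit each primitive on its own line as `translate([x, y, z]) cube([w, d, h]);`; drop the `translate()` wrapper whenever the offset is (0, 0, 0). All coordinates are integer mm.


cube([4665, 197, 2763]);


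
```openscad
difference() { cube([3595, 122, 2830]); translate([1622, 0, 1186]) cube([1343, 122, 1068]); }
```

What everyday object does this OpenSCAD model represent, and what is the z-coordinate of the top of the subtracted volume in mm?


A wall with a window opening. The window head height is 2254 mm.

A wall with a rectangular opening subtracted — a window. Sill at z = 1186, opening 1068 mm tall, so the head is at 1186 + 1068 = 2254 mm.


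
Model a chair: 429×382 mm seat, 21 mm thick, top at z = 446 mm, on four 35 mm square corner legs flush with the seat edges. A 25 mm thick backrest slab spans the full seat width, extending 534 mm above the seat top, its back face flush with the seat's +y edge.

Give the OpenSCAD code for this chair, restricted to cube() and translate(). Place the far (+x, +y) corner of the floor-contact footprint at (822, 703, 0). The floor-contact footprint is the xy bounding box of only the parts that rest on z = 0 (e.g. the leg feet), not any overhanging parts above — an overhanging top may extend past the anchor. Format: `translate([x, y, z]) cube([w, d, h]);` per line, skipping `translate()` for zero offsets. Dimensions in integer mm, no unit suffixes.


translate([393, 321, 425]) cube([429, 382, 21]);
translate([393, 321, 0]) cube([35, 35, 425]);
translate([787, 321, 0]) cube([35, 35, 425]);
translate([393, 668, 0]) cube([35, 35, 425]);
translate([787, 668, 0]) cube([35, 35, 425]);
translate([393, 678, 446]) cube([429, 25, 534]);


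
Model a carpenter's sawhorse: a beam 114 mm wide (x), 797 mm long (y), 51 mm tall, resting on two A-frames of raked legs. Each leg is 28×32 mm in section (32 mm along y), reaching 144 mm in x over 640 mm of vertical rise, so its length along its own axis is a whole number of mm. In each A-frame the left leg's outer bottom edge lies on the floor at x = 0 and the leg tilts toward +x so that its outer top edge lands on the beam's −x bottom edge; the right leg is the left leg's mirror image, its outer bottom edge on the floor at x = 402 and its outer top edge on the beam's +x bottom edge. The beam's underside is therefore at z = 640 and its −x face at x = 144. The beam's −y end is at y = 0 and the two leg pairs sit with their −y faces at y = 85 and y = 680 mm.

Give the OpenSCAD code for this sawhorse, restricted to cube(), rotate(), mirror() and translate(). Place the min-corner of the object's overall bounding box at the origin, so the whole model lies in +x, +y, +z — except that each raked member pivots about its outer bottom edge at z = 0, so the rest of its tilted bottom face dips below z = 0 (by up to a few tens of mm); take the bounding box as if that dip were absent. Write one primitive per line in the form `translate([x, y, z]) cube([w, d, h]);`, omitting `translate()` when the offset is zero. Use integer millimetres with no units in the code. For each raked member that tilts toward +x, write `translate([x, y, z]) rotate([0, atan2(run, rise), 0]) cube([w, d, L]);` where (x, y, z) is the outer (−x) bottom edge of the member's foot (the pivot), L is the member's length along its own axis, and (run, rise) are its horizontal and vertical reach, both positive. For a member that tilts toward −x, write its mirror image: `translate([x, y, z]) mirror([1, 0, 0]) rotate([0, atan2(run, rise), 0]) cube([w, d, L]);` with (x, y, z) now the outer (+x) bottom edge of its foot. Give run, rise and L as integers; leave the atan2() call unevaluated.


translate([144, 0, 640]) cube([114, 797, 51]);
translate([0, 85, 0]) rotate([0, atan2(144, 640), 0]) cube([28, 32, 656]);
translate([402, 85, 0]) mirror([1, 0, 0]) rotate([0, atan2(144, 640), 0]) cube([28, 32, 656]);
translate([0, 680, 0]) rotate([0, atan2(144, 640), 0]) cube([28, 32, 656]);
translate([402, 680, 0]) mirror([1, 0, 0]) rotate([0, atan2(144, 640), 0]) cube([28, 32, 656]);


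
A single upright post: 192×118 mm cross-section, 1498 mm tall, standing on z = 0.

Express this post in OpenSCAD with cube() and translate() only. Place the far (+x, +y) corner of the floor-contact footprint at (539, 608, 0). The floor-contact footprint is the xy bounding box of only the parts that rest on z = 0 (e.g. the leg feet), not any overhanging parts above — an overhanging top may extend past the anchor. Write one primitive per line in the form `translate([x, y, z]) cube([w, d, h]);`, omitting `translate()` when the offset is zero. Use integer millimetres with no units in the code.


translate([347, 490, 0]) cube([192, 118, 1498]);


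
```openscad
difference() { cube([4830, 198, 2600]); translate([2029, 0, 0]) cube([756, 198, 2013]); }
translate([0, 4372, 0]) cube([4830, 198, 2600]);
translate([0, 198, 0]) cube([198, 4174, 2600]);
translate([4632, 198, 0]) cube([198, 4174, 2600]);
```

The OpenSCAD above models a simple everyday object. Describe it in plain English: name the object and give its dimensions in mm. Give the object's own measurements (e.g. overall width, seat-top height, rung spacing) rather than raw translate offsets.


A single room: four walls, each 2600 mm tall and 198 mm thick, enclosing an outside footprint 4830×4570 mm (x × y), no floor or roof. The front and back walls (−y and +y sides) run the full x-width; the side walls fit between their inner faces. A door opening 756 mm wide and 2013 mm tall is cut through the front wall from the floor up, its −x edge 2029 mm from the wall's −x end.


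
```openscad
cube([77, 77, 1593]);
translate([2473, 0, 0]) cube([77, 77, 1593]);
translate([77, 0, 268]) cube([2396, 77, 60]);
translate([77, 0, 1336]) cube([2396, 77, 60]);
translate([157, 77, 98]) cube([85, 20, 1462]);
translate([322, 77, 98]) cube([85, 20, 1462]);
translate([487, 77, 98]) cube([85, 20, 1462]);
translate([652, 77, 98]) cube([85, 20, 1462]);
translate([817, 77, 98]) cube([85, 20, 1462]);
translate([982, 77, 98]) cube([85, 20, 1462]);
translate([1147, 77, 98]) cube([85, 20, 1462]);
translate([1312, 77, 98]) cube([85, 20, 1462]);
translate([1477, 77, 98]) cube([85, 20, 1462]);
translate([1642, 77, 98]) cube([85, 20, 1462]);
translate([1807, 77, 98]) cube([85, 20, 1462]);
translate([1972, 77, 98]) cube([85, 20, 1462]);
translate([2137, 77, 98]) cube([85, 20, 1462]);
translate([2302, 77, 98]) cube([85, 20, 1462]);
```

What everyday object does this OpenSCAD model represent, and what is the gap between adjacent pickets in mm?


A fence section. The picket gap is 80 mm.

Two posts, two rails, 14 pickets — a fence section. Span 2396 mm holds 14 pickets of 85 mm with 15 equal gaps: ⌊(2396 − 14·85) / 15⌋ = 80 mm.


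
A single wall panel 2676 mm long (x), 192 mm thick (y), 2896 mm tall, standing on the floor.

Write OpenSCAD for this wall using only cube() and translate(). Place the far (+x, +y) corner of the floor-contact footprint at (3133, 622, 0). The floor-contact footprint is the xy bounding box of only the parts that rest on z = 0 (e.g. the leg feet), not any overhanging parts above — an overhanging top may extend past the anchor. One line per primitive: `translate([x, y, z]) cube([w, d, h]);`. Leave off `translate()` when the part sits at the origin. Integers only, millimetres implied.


translate([457, 430, 0]) cube([2676, 192, 2896]);


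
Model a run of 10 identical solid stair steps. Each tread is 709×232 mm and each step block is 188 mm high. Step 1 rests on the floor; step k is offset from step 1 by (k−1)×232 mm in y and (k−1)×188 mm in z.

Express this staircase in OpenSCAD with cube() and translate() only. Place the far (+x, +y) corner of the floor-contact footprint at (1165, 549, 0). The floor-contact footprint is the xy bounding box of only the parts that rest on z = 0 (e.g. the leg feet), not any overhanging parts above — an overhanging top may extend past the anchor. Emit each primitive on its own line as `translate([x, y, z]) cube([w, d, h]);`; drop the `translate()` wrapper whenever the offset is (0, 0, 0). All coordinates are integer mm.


translate([456, 317, 0]) cube([709, 232, 188]);
translate([456, 549, 188]) cube([709, 232, 188]);
translate([456, 781, 376]) cube([709, 232, 188]);
translate([456, 1013, 564]) cube([709, 232, 188]);
translate([456, 1245, 752]) cube([709, 232, 188]);
translate([456, 1477, 940]) cube([709, 232, 188]);
translate([456, 1709, 1128]) cube([709, 232, 188]);
translate([456, 1941, 1316]) cube([709, 232, 188]);
translate([456, 2173, 1504]) cube([709, 232, 188]);
translate([456, 2405, 1692]) cube([709, 232, 188]);


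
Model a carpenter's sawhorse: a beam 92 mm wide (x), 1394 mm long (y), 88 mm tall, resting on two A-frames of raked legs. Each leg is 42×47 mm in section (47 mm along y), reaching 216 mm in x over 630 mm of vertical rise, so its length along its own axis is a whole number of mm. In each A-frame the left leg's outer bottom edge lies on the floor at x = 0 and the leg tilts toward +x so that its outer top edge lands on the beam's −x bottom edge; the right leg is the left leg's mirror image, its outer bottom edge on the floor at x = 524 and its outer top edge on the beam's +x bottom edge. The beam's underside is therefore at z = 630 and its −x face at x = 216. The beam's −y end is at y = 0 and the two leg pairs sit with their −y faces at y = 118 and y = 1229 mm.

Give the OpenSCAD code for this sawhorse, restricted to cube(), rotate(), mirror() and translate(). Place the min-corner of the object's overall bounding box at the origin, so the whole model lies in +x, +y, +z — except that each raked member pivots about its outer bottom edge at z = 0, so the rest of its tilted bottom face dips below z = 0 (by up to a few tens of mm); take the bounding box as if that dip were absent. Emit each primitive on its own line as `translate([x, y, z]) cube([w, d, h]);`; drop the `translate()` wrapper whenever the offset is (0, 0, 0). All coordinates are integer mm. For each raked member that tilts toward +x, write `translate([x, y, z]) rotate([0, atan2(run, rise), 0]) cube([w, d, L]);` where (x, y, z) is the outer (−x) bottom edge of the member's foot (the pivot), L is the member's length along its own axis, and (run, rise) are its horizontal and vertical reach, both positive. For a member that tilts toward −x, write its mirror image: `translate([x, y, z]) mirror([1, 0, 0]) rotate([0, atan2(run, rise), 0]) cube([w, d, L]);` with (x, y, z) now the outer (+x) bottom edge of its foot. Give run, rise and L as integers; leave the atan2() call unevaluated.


translate([216, 0, 630]) cube([92, 1394, 88]);
translate([0, 118, 0]) rotate([0, atan2(216, 630), 0]) cube([42, 47, 666]);
translate([524, 118, 0]) mirror([1, 0, 0]) rotate([0, atan2(216, 630), 0]) cube([42, 47, 666]);
translate([0, 1229, 0]) rotate([0, atan2(216, 630), 0]) cube([42, 47, 666]);
translate([524, 1229, 0]) mirror([1, 0, 0]) rotate([0, atan2(216, 630), 0]) cube([42, 47, 666]);


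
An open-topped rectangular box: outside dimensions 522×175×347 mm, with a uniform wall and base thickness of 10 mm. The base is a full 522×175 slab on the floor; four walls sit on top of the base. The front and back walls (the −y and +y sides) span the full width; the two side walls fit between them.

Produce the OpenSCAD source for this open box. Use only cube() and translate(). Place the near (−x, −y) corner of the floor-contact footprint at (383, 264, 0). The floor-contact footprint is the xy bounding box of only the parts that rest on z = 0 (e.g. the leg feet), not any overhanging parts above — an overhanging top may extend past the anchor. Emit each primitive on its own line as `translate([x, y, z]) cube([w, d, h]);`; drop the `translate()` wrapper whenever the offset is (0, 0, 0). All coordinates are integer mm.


translate([383, 264, 0]) cube([522, 175, 10]);
translate([383, 264, 10]) cube([522, 10, 337]);
translate([383, 429, 10]) cube([522, 10, 337]);
translate([383, 274, 10]) cube([10, 155, 337]);
translate([895, 274, 10]) cube([10, 155, 337]);


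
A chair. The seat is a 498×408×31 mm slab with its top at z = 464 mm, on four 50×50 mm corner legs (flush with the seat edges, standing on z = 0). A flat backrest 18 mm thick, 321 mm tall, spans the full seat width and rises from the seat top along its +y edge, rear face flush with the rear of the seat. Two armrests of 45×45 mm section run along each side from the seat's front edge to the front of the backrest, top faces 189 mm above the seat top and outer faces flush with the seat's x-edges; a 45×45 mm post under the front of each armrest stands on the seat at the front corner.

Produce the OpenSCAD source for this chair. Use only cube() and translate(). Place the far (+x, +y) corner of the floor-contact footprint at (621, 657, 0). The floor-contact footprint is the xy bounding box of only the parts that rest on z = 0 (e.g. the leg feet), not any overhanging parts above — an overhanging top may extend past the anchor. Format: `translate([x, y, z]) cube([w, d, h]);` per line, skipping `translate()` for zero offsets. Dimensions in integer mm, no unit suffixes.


translate([123, 249, 433]) cube([498, 408, 31]);
translate([123, 249, 0]) cube([50, 50, 433]);
translate([571, 249, 0]) cube([50, 50, 433]);
translate([123, 607, 0]) cube([50, 50, 433]);
translate([571, 607, 0]) cube([50, 50, 433]);
translate([123, 639, 464]) cube([498, 18, 321]);
translate([123, 249, 608]) cube([45, 390, 45]);
translate([576, 249, 608]) cube([45, 390, 45]);
translate([123, 249, 464]) cube([45, 45, 144]);
translate([576, 249, 464]) cube([45, 45, 144]);
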